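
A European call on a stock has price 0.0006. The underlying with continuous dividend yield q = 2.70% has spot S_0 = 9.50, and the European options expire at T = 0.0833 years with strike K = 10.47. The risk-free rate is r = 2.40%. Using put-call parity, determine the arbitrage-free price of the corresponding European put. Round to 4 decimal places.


Answer: Put price = 0.9710

Derivation:
Put-call parity: C - P = S_0 * exp(-qT) - K * exp(-rT).
S_0 * exp(-qT) = 9.5000 * 0.99775343 = 9.47865756
K * exp(-rT) = 10.4700 * 0.99800280 = 10.44908929
P = C - S*exp(-qT) + K*exp(-rT)
P = 0.0006 - 9.47865756 + 10.44908929 = 0.9710


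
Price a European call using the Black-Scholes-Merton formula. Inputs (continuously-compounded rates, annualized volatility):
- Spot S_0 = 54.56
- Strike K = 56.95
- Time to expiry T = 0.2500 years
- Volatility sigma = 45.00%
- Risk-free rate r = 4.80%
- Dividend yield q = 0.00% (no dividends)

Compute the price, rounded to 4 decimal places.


d1 = (ln(S/K) + (r - q + 0.5*sigma^2) * T) / (sigma * sqrt(T)) = -0.02471189
d2 = d1 - sigma * sqrt(T) = -0.24971189
exp(-rT) = 0.98807171; exp(-qT) = 1.00000000
C = S_0 * exp(-qT) * N(d1) - K * exp(-rT) * N(d2)
N(d1) = 0.49014238; N(d2) = 0.40140508
C = 54.5600 * 1.00000000 * 0.49014238 - 56.9500 * 0.98807171 * 0.40140508 = 4.1548

Answer: Price = 4.1548


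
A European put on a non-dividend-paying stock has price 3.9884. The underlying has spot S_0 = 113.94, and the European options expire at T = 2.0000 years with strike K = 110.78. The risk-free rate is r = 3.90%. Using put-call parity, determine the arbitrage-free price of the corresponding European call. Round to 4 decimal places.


Put-call parity: C - P = S_0 * exp(-qT) - K * exp(-rT).
S_0 * exp(-qT) = 113.9400 * 1.00000000 = 113.94000000
K * exp(-rT) = 110.7800 * 0.92496443 = 102.46755917
C = P + S*exp(-qT) - K*exp(-rT)
C = 3.9884 + 113.94000000 - 102.46755917 = 15.4608

Answer: Call price = 15.4608


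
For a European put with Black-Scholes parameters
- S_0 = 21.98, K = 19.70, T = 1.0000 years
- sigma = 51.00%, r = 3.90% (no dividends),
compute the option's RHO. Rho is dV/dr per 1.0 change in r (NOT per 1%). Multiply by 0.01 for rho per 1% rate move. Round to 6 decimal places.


Answer: Rho = -9.199650

Derivation:
d1 = 0.5462045357; d2 = 0.0362045357
phi(d1) = 0.3436580246; exp(-qT) = 1.0000000000; exp(-rT) = 0.9617507091
N(-d2) = 0.4855596347
Rho = -K*T*exp(-rT)*N(-d2) = -19.7000 * 1.0000 * 0.9617507091 * 0.4855596347 = -9.199650


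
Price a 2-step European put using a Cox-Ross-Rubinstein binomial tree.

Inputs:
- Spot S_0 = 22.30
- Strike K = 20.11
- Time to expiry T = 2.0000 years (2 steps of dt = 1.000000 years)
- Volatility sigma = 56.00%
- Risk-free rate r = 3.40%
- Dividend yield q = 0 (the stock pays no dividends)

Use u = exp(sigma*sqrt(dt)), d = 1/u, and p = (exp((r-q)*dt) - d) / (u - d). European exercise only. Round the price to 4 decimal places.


dt = T/N = 1.000000
u = exp(sigma*sqrt(dt)) = 1.750673; d = 1/u = 0.571209
p = (exp((r-q)*dt) - d) / (u - d) = 0.392870
Discount per step: exp(-r*dt) = 0.966572
Stock lattice S(k, i) with i counting down-moves:
  k=0: S(0,0) = 22.3000
  k=1: S(1,0) = 39.0400; S(1,1) = 12.7380
  k=2: S(2,0) = 68.3462; S(2,1) = 22.3000; S(2,2) = 7.2760
Terminal payoffs V(N, i) = max(K - S_T, 0):
  V(2,0) = 0.000000; V(2,1) = 0.000000; V(2,2) = 12.833961
Backward induction: V(k, i) = exp(-r*dt) * [p * V(k+1, i) + (1-p) * V(k+1, i+1)].
  V(1,0) = exp(-r*dt) * [p*0.000000 + (1-p)*0.000000] = 0.000000
  V(1,1) = exp(-r*dt) * [p*0.000000 + (1-p)*12.833961] = 7.531414
  V(0,0) = exp(-r*dt) * [p*0.000000 + (1-p)*7.531414] = 4.419696

Answer: Price = V(0,0) = 4.4197


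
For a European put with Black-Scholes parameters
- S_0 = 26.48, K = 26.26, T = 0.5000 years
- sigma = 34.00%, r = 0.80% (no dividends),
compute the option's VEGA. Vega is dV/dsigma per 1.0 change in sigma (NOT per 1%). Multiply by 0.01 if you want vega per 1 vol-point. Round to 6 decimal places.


d1 = 0.1715476914; d2 = -0.0688686142
phi(d1) = 0.3931150985; exp(-qT) = 1.0000000000; exp(-rT) = 0.9960079893
Vega = S * exp(-qT) * phi(d1) * sqrt(T) = 26.4800 * 1.0000000000 * 0.3931150985 * 0.7071067812 = 7.360761

Answer: Vega = 7.360761


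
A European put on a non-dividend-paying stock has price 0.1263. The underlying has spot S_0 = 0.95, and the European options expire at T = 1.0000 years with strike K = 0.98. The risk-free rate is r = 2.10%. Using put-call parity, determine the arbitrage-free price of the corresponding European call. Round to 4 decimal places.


Answer: Call price = 0.1167

Derivation:
Put-call parity: C - P = S_0 * exp(-qT) - K * exp(-rT).
S_0 * exp(-qT) = 0.9500 * 1.00000000 = 0.95000000
K * exp(-rT) = 0.9800 * 0.97921896 = 0.95963459
C = P + S*exp(-qT) - K*exp(-rT)
C = 0.1263 + 0.95000000 - 0.95963459 = 0.1167


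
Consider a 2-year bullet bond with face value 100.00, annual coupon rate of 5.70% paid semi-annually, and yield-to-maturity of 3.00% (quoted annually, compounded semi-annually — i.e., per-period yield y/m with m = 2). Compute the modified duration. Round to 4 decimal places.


Answer: Modified duration = 1.8923

Derivation:
Coupon per period c = face * coupon_rate / m = 2.850000
Periods per year m = 2; per-period yield y/m = 0.015000
Number of cashflows N = 4
Cashflows (t years, CF_t, discount factor 1/(1+y/m)^(m*t), PV):
  t = 0.5000: CF_t = 2.850000, DF = 0.985222, PV = 2.807882
  t = 1.0000: CF_t = 2.850000, DF = 0.970662, PV = 2.766386
  t = 1.5000: CF_t = 2.850000, DF = 0.956317, PV = 2.725503
  t = 2.0000: CF_t = 102.850000, DF = 0.942184, PV = 96.903648
Price P = sum_t PV_t = 105.203419
First compute Macaulay numerator sum_t t * PV_t:
  t * PV_t at t = 0.5000: 1.403941
  t * PV_t at t = 1.0000: 2.766386
  t * PV_t at t = 1.5000: 4.088255
  t * PV_t at t = 2.0000: 193.807296
Macaulay duration D = 202.065878 / 105.203419 = 1.920716
Modified duration = D / (1 + y/m) = 1.920716 / (1 + 0.015000) = 1.892331


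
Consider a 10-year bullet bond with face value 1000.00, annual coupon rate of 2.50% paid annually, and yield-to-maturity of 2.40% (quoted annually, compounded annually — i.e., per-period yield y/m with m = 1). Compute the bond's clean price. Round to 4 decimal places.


Coupon per period c = face * coupon_rate / m = 25.000000
Periods per year m = 1; per-period yield y/m = 0.024000
Number of cashflows N = 10
Cashflows (t years, CF_t, discount factor 1/(1+y/m)^(m*t), PV):
  t = 1.0000: CF_t = 25.000000, DF = 0.976562, PV = 24.414062
  t = 2.0000: CF_t = 25.000000, DF = 0.953674, PV = 23.841858
  t = 3.0000: CF_t = 25.000000, DF = 0.931323, PV = 23.283064
  t = 4.0000: CF_t = 25.000000, DF = 0.909495, PV = 22.737368
  t = 5.0000: CF_t = 25.000000, DF = 0.888178, PV = 22.204460
  t = 6.0000: CF_t = 25.000000, DF = 0.867362, PV = 21.684043
  t = 7.0000: CF_t = 25.000000, DF = 0.847033, PV = 21.175824
  t = 8.0000: CF_t = 25.000000, DF = 0.827181, PV = 20.679515
  t = 9.0000: CF_t = 25.000000, DF = 0.807794, PV = 20.194839
  t = 10.0000: CF_t = 1025.000000, DF = 0.788861, PV = 808.582428
Price P = sum_t PV_t = 1008.797462

Answer: Price = 1008.7975


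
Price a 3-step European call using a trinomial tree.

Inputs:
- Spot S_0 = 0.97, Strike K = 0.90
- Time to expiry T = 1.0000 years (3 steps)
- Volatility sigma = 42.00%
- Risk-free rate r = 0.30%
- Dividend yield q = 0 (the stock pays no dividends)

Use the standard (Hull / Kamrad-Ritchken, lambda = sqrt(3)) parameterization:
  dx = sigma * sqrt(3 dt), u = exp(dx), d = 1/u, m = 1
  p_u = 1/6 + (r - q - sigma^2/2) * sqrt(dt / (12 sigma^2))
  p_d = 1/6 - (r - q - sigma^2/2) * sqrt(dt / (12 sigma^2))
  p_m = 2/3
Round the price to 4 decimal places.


dt = T/N = 0.333333; dx = sigma*sqrt(3*dt) = 0.420000
u = exp(dx) = 1.521962; d = 1/u = 0.657047
p_u = 0.132857, p_m = 0.666667, p_d = 0.200476
Discount per step: exp(-r*dt) = 0.999000
Stock lattice S(k, j) with j the centered position index:
  k=0: S(0,+0) = 0.9700
  k=1: S(1,-1) = 0.6373; S(1,+0) = 0.9700; S(1,+1) = 1.4763
  k=2: S(2,-2) = 0.4188; S(2,-1) = 0.6373; S(2,+0) = 0.9700; S(2,+1) = 1.4763; S(2,+2) = 2.2469
  k=3: S(3,-3) = 0.2751; S(3,-2) = 0.4188; S(3,-1) = 0.6373; S(3,+0) = 0.9700; S(3,+1) = 1.4763; S(3,+2) = 2.2469; S(3,+3) = 3.4197
Terminal payoffs V(N, j) = max(S_T - K, 0):
  V(3,-3) = 0.000000; V(3,-2) = 0.000000; V(3,-1) = 0.000000; V(3,+0) = 0.070000; V(3,+1) = 0.576303; V(3,+2) = 1.346876; V(3,+3) = 2.519659
Backward induction: V(k, j) = exp(-r*dt) * [p_u * V(k+1, j+1) + p_m * V(k+1, j) + p_d * V(k+1, j-1)]
  V(2,-2) = exp(-r*dt) * [p_u*0.000000 + p_m*0.000000 + p_d*0.000000] = 0.000000
  V(2,-1) = exp(-r*dt) * [p_u*0.070000 + p_m*0.000000 + p_d*0.000000] = 0.009291
  V(2,+0) = exp(-r*dt) * [p_u*0.576303 + p_m*0.070000 + p_d*0.000000] = 0.123109
  V(2,+1) = exp(-r*dt) * [p_u*1.346876 + p_m*0.576303 + p_d*0.070000] = 0.576600
  V(2,+2) = exp(-r*dt) * [p_u*2.519659 + p_m*1.346876 + p_d*0.576303] = 1.346859
  V(1,-1) = exp(-r*dt) * [p_u*0.123109 + p_m*0.009291 + p_d*0.000000] = 0.022527
  V(1,+0) = exp(-r*dt) * [p_u*0.576600 + p_m*0.123109 + p_d*0.009291] = 0.160381
  V(1,+1) = exp(-r*dt) * [p_u*1.346859 + p_m*0.576600 + p_d*0.123109] = 0.587433
  V(0,+0) = exp(-r*dt) * [p_u*0.587433 + p_m*0.160381 + p_d*0.022527] = 0.189292

Answer: Price = V(0,0) = 0.1893


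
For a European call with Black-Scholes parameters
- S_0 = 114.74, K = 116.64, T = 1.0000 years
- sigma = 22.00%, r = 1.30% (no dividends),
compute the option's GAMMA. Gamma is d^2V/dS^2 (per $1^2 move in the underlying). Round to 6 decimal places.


d1 = 0.0944383223; d2 = -0.1255616777
phi(d1) = 0.3971672384; exp(-qT) = 1.0000000000; exp(-rT) = 0.9870841350
Gamma = exp(-qT) * phi(d1) / (S * sigma * sqrt(T)) = 1.0000000000 * 0.3971672384 / (114.7400 * 0.2200 * 1.0000000000) = 0.015734

Answer: Gamma = 0.015734


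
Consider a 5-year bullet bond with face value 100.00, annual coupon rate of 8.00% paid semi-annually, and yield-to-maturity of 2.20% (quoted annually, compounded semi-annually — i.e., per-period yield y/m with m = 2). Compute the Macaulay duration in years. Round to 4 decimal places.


Coupon per period c = face * coupon_rate / m = 4.000000
Periods per year m = 2; per-period yield y/m = 0.011000
Number of cashflows N = 10
Cashflows (t years, CF_t, discount factor 1/(1+y/m)^(m*t), PV):
  t = 0.5000: CF_t = 4.000000, DF = 0.989120, PV = 3.956479
  t = 1.0000: CF_t = 4.000000, DF = 0.978358, PV = 3.913431
  t = 1.5000: CF_t = 4.000000, DF = 0.967713, PV = 3.870852
  t = 2.0000: CF_t = 4.000000, DF = 0.957184, PV = 3.828736
  t = 2.5000: CF_t = 4.000000, DF = 0.946769, PV = 3.787078
  t = 3.0000: CF_t = 4.000000, DF = 0.936468, PV = 3.745873
  t = 3.5000: CF_t = 4.000000, DF = 0.926279, PV = 3.705117
  t = 4.0000: CF_t = 4.000000, DF = 0.916201, PV = 3.664804
  t = 4.5000: CF_t = 4.000000, DF = 0.906232, PV = 3.624930
  t = 5.0000: CF_t = 104.000000, DF = 0.896372, PV = 93.222723
Price P = sum_t PV_t = 127.320021
Macaulay numerator sum_t t * PV_t:
  t * PV_t at t = 0.5000: 1.978239
  t * PV_t at t = 1.0000: 3.913431
  t * PV_t at t = 1.5000: 5.806277
  t * PV_t at t = 2.0000: 7.657471
  t * PV_t at t = 2.5000: 9.467694
  t * PV_t at t = 3.0000: 11.237619
  t * PV_t at t = 3.5000: 12.967909
  t * PV_t at t = 4.0000: 14.659216
  t * PV_t at t = 4.5000: 16.312184
  t * PV_t at t = 5.0000: 466.113614
Macaulay duration D = (sum_t t * PV_t) / P = 550.113655 / 127.320021 = 4.320716

Answer: Macaulay duration = 4.3207 years


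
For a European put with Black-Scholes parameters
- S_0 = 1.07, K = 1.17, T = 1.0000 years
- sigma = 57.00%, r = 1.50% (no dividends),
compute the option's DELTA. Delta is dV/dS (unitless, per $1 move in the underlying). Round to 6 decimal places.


Answer: Delta = -0.438580

Derivation:
d1 = 0.1545699994; d2 = -0.4154300006
phi(d1) = 0.3942048915; exp(-qT) = 1.0000000000; exp(-rT) = 0.9851119396
N(-d1) = 0.4385801614
Delta = -exp(-qT) * N(-d1) = -1.0000000000 * 0.4385801614 = -0.438580


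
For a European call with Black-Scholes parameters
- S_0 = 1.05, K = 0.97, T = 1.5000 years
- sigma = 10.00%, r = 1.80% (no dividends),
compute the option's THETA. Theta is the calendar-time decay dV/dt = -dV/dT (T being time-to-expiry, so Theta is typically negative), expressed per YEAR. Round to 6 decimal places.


Answer: Theta = -0.024535

Derivation:
d1 = 0.9287597304; d2 = 0.8062852432
phi(d1) = 0.2591791256; exp(-qT) = 1.0000000000; exp(-rT) = 0.9733612415
Theta = -S*exp(-qT)*phi(d1)*sigma/(2*sqrt(T)) - r*K*exp(-rT)*N(d2) + q*S*exp(-qT)*N(d1)
N(d1) = 0.8234931909; N(d2) = 0.7899608014; sqrt(T) = 1.2247448714
Term 1 = -1.0500 * 1.0000000000 * 0.2591791256 * 0.1000 / (2 * 1.2247448714) = -0.0111099907
Term 2 = -0.0180 * 0.9700 * 0.9733612415 * 0.7899608014 = -0.0134252948
Term 3 = 0 (no dividend yield, q = 0)
Theta = -0.0111099907 + (-0.0134252948) + (0.0000000000) = -0.024535


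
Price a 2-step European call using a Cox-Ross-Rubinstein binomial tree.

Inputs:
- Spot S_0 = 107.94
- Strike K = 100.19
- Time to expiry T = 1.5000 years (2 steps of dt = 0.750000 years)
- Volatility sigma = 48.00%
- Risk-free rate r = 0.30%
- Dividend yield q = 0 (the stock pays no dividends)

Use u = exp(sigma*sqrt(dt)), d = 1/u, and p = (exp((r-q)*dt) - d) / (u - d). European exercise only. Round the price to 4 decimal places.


dt = T/N = 0.750000
u = exp(sigma*sqrt(dt)) = 1.515419; d = 1/u = 0.659883
p = (exp((r-q)*dt) - d) / (u - d) = 0.400181
Discount per step: exp(-r*dt) = 0.997753
Stock lattice S(k, i) with i counting down-moves:
  k=0: S(0,0) = 107.9400
  k=1: S(1,0) = 163.5744; S(1,1) = 71.2278
  k=2: S(2,0) = 247.8838; S(2,1) = 107.9400; S(2,2) = 47.0020
Terminal payoffs V(N, i) = max(S_T - K, 0):
  V(2,0) = 147.693755; V(2,1) = 7.750000; V(2,2) = 0.000000
Backward induction: V(k, i) = exp(-r*dt) * [p * V(k+1, i) + (1-p) * V(k+1, i+1)].
  V(1,0) = exp(-r*dt) * [p*147.693755 + (1-p)*7.750000] = 63.609538
  V(1,1) = exp(-r*dt) * [p*7.750000 + (1-p)*0.000000] = 3.094432
  V(0,0) = exp(-r*dt) * [p*63.609538 + (1-p)*3.094432] = 27.250041

Answer: Price = V(0,0) = 27.2500


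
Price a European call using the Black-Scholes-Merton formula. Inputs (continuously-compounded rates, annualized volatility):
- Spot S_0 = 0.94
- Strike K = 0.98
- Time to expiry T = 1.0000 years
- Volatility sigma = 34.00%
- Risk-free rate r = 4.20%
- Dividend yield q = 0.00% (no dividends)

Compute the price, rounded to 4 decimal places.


Answer: Price = 0.1270

Derivation:
d1 = (ln(S/K) + (r - q + 0.5*sigma^2) * T) / (sigma * sqrt(T)) = 0.17096266
d2 = d1 - sigma * sqrt(T) = -0.16903734
exp(-rT) = 0.95886978; exp(-qT) = 1.00000000
C = S_0 * exp(-qT) * N(d1) - K * exp(-rT) * N(d2)
N(d1) = 0.56787344; N(d2) = 0.43288363
C = 0.9400 * 1.00000000 * 0.56787344 - 0.9800 * 0.95886978 * 0.43288363 = 0.1270


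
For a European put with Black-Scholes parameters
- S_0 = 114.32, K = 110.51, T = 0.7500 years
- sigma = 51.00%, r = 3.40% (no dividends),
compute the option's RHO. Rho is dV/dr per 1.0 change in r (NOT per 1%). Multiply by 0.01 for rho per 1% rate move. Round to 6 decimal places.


d1 = 0.3553149834; d2 = -0.0863579725
phi(d1) = 0.3745376669; exp(-qT) = 1.0000000000; exp(-rT) = 0.9748223790
N(-d2) = 0.5344090724
Rho = -K*T*exp(-rT)*N(-d2) = -110.5100 * 0.7500 * 0.9748223790 * 0.5344090724 = -43.177964

Answer: Rho = -43.177964


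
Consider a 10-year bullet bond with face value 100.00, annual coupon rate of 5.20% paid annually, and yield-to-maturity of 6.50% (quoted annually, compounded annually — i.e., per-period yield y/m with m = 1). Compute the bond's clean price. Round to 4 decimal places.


Coupon per period c = face * coupon_rate / m = 5.200000
Periods per year m = 1; per-period yield y/m = 0.065000
Number of cashflows N = 10
Cashflows (t years, CF_t, discount factor 1/(1+y/m)^(m*t), PV):
  t = 1.0000: CF_t = 5.200000, DF = 0.938967, PV = 4.882629
  t = 2.0000: CF_t = 5.200000, DF = 0.881659, PV = 4.584628
  t = 3.0000: CF_t = 5.200000, DF = 0.827849, PV = 4.304815
  t = 4.0000: CF_t = 5.200000, DF = 0.777323, PV = 4.042080
  t = 5.0000: CF_t = 5.200000, DF = 0.729881, PV = 3.795380
  t = 6.0000: CF_t = 5.200000, DF = 0.685334, PV = 3.563737
  t = 7.0000: CF_t = 5.200000, DF = 0.643506, PV = 3.346232
  t = 8.0000: CF_t = 5.200000, DF = 0.604231, PV = 3.142002
  t = 9.0000: CF_t = 5.200000, DF = 0.567353, PV = 2.950237
  t = 10.0000: CF_t = 105.200000, DF = 0.532726, PV = 56.042779
Price P = sum_t PV_t = 90.654521

Answer: Price = 90.6545


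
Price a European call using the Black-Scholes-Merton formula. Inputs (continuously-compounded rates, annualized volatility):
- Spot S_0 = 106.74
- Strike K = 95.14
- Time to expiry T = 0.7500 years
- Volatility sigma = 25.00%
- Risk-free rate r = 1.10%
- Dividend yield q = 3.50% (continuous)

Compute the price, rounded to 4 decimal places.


d1 = (ln(S/K) + (r - q + 0.5*sigma^2) * T) / (sigma * sqrt(T)) = 0.55649167
d2 = d1 - sigma * sqrt(T) = 0.33998531
exp(-rT) = 0.99178394; exp(-qT) = 0.97409154
C = S_0 * exp(-qT) * N(d1) - K * exp(-rT) * N(d2)
N(d1) = 0.71106260; N(d2) = 0.63306621
C = 106.7400 * 0.97409154 * 0.71106260 - 95.1400 * 0.99178394 * 0.63306621 = 14.1973

Answer: Price = 14.1973


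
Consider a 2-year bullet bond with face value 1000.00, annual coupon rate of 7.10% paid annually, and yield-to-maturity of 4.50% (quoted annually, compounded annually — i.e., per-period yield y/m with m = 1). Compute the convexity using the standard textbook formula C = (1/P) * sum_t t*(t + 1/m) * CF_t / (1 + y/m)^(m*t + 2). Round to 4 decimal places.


Answer: Convexity = 5.2571

Derivation:
Coupon per period c = face * coupon_rate / m = 71.000000
Periods per year m = 1; per-period yield y/m = 0.045000
Number of cashflows N = 2
Cashflows (t years, CF_t, discount factor 1/(1+y/m)^(m*t), PV):
  t = 1.0000: CF_t = 71.000000, DF = 0.956938, PV = 67.942584
  t = 2.0000: CF_t = 1071.000000, DF = 0.915730, PV = 980.746778
Price P = sum_t PV_t = 1048.689362
Convexity numerator sum_t t*(t + 1/m) * CF_t / (1+y/m)^(m*t + 2):
  t = 1.0000: term = 124.434118
  t = 2.0000: term = 5388.595194
Convexity = (1/P) * sum = 5513.029312 / 1048.689362 = 5.257066


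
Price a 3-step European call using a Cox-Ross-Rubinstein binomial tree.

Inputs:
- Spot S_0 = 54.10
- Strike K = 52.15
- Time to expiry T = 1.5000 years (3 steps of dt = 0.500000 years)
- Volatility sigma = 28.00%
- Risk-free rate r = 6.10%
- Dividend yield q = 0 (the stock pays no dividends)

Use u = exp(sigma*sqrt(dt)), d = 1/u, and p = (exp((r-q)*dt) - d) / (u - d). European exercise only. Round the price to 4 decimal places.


dt = T/N = 0.500000
u = exp(sigma*sqrt(dt)) = 1.218950; d = 1/u = 0.820378
p = (exp((r-q)*dt) - d) / (u - d) = 0.528366
Discount per step: exp(-r*dt) = 0.969960
Stock lattice S(k, i) with i counting down-moves:
  k=0: S(0,0) = 54.1000
  k=1: S(1,0) = 65.9452; S(1,1) = 44.3825
  k=2: S(2,0) = 80.3839; S(2,1) = 54.1000; S(2,2) = 36.4104
  k=3: S(3,0) = 97.9840; S(3,1) = 65.9452; S(3,2) = 44.3825; S(3,3) = 29.8703
Terminal payoffs V(N, i) = max(S_T - K, 0):
  V(3,0) = 45.833969; V(3,1) = 13.795199; V(3,2) = 0.000000; V(3,3) = 0.000000
Backward induction: V(k, i) = exp(-r*dt) * [p * V(k+1, i) + (1-p) * V(k+1, i+1)].
  V(2,0) = exp(-r*dt) * [p*45.833969 + (1-p)*13.795199] = 29.800470
  V(2,1) = exp(-r*dt) * [p*13.795199 + (1-p)*0.000000] = 7.069955
  V(2,2) = exp(-r*dt) * [p*0.000000 + (1-p)*0.000000] = 0.000000
  V(1,0) = exp(-r*dt) * [p*29.800470 + (1-p)*7.069955] = 18.506825
  V(1,1) = exp(-r*dt) * [p*7.069955 + (1-p)*0.000000] = 3.623308
  V(0,0) = exp(-r*dt) * [p*18.506825 + (1-p)*3.623308] = 11.142176

Answer: Price = V(0,0) = 11.1422


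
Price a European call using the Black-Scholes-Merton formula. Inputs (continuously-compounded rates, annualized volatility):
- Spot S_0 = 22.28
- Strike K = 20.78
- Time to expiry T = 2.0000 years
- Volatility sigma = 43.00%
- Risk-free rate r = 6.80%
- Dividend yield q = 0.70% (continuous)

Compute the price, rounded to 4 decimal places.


d1 = (ln(S/K) + (r - q + 0.5*sigma^2) * T) / (sigma * sqrt(T)) = 0.61929140
d2 = d1 - sigma * sqrt(T) = 0.01117957
exp(-rT) = 0.87284263; exp(-qT) = 0.98609754
C = S_0 * exp(-qT) * N(d1) - K * exp(-rT) * N(d2)
N(d1) = 0.73213780; N(d2) = 0.50445991
C = 22.2800 * 0.98609754 * 0.73213780 - 20.7800 * 0.87284263 * 0.50445991 = 6.9355

Answer: Price = 6.9355


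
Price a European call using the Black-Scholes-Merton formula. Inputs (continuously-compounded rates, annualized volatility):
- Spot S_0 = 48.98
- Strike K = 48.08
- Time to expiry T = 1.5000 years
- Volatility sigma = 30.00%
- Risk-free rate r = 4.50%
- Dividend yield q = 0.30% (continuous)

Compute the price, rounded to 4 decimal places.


d1 = (ln(S/K) + (r - q + 0.5*sigma^2) * T) / (sigma * sqrt(T)) = 0.40565118
d2 = d1 - sigma * sqrt(T) = 0.03822772
exp(-rT) = 0.93472772; exp(-qT) = 0.99551011
C = S_0 * exp(-qT) * N(d1) - K * exp(-rT) * N(d2)
N(d1) = 0.65750054; N(d2) = 0.51524694
C = 48.9800 * 0.99551011 * 0.65750054 - 48.0800 * 0.93472772 * 0.51524694 = 8.9037

Answer: Price = 8.9037


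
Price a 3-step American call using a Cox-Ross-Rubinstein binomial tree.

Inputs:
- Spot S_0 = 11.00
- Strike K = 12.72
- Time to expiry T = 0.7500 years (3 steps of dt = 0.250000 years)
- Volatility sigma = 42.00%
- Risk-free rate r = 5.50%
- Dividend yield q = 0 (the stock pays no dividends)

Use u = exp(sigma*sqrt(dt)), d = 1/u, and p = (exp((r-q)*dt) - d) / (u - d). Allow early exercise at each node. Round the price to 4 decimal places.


Answer: Price = V(0,0) = 1.1377

Derivation:
dt = T/N = 0.250000
u = exp(sigma*sqrt(dt)) = 1.233678; d = 1/u = 0.810584
p = (exp((r-q)*dt) - d) / (u - d) = 0.480415
Discount per step: exp(-r*dt) = 0.986344
Stock lattice S(k, i) with i counting down-moves:
  k=0: S(0,0) = 11.0000
  k=1: S(1,0) = 13.5705; S(1,1) = 8.9164
  k=2: S(2,0) = 16.7416; S(2,1) = 11.0000; S(2,2) = 7.2275
  k=3: S(3,0) = 20.6537; S(3,1) = 13.5705; S(3,2) = 8.9164; S(3,3) = 5.8585
Terminal payoffs V(N, i) = max(S_T - K, 0):
  V(3,0) = 7.933716; V(3,1) = 0.850459; V(3,2) = 0.000000; V(3,3) = 0.000000
Backward induction: V(k, i) = exp(-r*dt) * [p * V(k+1, i) + (1-p) * V(k+1, i+1)]; then take max(V_cont, immediate exercise) for American.
  V(2,0) = exp(-r*dt) * [p*7.933716 + (1-p)*0.850459] = 4.195280; exercise = 4.021577; V(2,0) = max -> 4.195280
  V(2,1) = exp(-r*dt) * [p*0.850459 + (1-p)*0.000000] = 0.402994; exercise = 0.000000; V(2,1) = max -> 0.402994
  V(2,2) = exp(-r*dt) * [p*0.000000 + (1-p)*0.000000] = 0.000000; exercise = 0.000000; V(2,2) = max -> 0.000000
  V(1,0) = exp(-r*dt) * [p*4.195280 + (1-p)*0.402994] = 2.194483; exercise = 0.850459; V(1,0) = max -> 2.194483
  V(1,1) = exp(-r*dt) * [p*0.402994 + (1-p)*0.000000] = 0.190961; exercise = 0.000000; V(1,1) = max -> 0.190961
  V(0,0) = exp(-r*dt) * [p*2.194483 + (1-p)*0.190961] = 1.137732; exercise = 0.000000; V(0,0) = max -> 1.137732


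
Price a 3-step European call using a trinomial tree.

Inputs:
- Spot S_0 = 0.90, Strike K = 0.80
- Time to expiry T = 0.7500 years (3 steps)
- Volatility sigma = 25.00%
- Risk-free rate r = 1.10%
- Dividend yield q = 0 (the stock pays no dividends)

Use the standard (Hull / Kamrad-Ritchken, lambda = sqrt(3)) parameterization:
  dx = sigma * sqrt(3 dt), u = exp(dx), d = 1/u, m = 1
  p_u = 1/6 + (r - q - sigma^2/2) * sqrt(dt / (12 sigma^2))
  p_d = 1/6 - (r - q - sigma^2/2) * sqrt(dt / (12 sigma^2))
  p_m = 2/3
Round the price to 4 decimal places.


Answer: Price = V(0,0) = 0.1409

Derivation:
dt = T/N = 0.250000; dx = sigma*sqrt(3*dt) = 0.216506
u = exp(dx) = 1.241731; d = 1/u = 0.805327
p_u = 0.154975, p_m = 0.666667, p_d = 0.178358
Discount per step: exp(-r*dt) = 0.997254
Stock lattice S(k, j) with j the centered position index:
  k=0: S(0,+0) = 0.9000
  k=1: S(1,-1) = 0.7248; S(1,+0) = 0.9000; S(1,+1) = 1.1176
  k=2: S(2,-2) = 0.5837; S(2,-1) = 0.7248; S(2,+0) = 0.9000; S(2,+1) = 1.1176; S(2,+2) = 1.3877
  k=3: S(3,-3) = 0.4701; S(3,-2) = 0.5837; S(3,-1) = 0.7248; S(3,+0) = 0.9000; S(3,+1) = 1.1176; S(3,+2) = 1.3877; S(3,+3) = 1.7232
Terminal payoffs V(N, j) = max(S_T - K, 0):
  V(3,-3) = 0.000000; V(3,-2) = 0.000000; V(3,-1) = 0.000000; V(3,+0) = 0.100000; V(3,+1) = 0.317558; V(3,+2) = 0.587706; V(3,+3) = 0.923158
Backward induction: V(k, j) = exp(-r*dt) * [p_u * V(k+1, j+1) + p_m * V(k+1, j) + p_d * V(k+1, j-1)]
  V(2,-2) = exp(-r*dt) * [p_u*0.000000 + p_m*0.000000 + p_d*0.000000] = 0.000000
  V(2,-1) = exp(-r*dt) * [p_u*0.100000 + p_m*0.000000 + p_d*0.000000] = 0.015455
  V(2,+0) = exp(-r*dt) * [p_u*0.317558 + p_m*0.100000 + p_d*0.000000] = 0.115562
  V(2,+1) = exp(-r*dt) * [p_u*0.587706 + p_m*0.317558 + p_d*0.100000] = 0.319741
  V(2,+2) = exp(-r*dt) * [p_u*0.923158 + p_m*0.587706 + p_d*0.317558] = 0.589885
  V(1,-1) = exp(-r*dt) * [p_u*0.115562 + p_m*0.015455 + p_d*0.000000] = 0.028135
  V(1,+0) = exp(-r*dt) * [p_u*0.319741 + p_m*0.115562 + p_d*0.015455] = 0.128995
  V(1,+1) = exp(-r*dt) * [p_u*0.589885 + p_m*0.319741 + p_d*0.115562] = 0.324296
  V(0,+0) = exp(-r*dt) * [p_u*0.324296 + p_m*0.128995 + p_d*0.028135] = 0.140884


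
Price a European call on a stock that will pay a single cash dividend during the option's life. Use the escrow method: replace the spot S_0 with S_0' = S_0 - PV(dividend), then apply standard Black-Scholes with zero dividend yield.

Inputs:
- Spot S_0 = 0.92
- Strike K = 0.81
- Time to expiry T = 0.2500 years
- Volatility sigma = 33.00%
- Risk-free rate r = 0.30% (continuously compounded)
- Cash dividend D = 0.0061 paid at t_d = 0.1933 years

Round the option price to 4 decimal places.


PV(D) = D * exp(-r * t_d) = 0.0061 * 0.99942027 = 0.00609646
S_0' = S_0 - PV(D) = 0.9200 - 0.00609646 = 0.91390354
d1 = (ln(S_0'/K) + (r + sigma^2/2)*T) / (sigma*sqrt(T)) = 0.81850472
d2 = d1 - sigma*sqrt(T) = 0.65350472
exp(-rT) = 0.99925028
N(d1) = 0.79346547; N(d2) = 0.74328452
C = S_0' * N(d1) - K * exp(-rT) * N(d2) = 0.91390354 * 0.79346547 - 0.8100 * 0.99925028 * 0.74328452 = 0.1235

Answer: Price = 0.1235


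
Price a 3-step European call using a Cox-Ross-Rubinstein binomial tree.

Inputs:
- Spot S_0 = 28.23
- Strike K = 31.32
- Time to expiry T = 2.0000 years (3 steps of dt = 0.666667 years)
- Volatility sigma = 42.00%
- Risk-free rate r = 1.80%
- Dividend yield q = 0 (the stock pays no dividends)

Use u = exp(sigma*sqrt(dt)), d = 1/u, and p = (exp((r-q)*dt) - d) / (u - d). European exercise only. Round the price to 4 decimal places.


Answer: Price = V(0,0) = 6.3130

Derivation:
dt = T/N = 0.666667
u = exp(sigma*sqrt(dt)) = 1.409068; d = 1/u = 0.709689
p = (exp((r-q)*dt) - d) / (u - d) = 0.432360
Discount per step: exp(-r*dt) = 0.988072
Stock lattice S(k, i) with i counting down-moves:
  k=0: S(0,0) = 28.2300
  k=1: S(1,0) = 39.7780; S(1,1) = 20.0345
  k=2: S(2,0) = 56.0499; S(2,1) = 28.2300; S(2,2) = 14.2183
  k=3: S(3,0) = 78.9781; S(3,1) = 39.7780; S(3,2) = 20.0345; S(3,3) = 10.0906
Terminal payoffs V(N, i) = max(S_T - K, 0):
  V(3,0) = 47.658126; V(3,1) = 8.457992; V(3,2) = 0.000000; V(3,3) = 0.000000
Backward induction: V(k, i) = exp(-r*dt) * [p * V(k+1, i) + (1-p) * V(k+1, i+1)].
  V(2,0) = exp(-r*dt) * [p*47.658126 + (1-p)*8.457992] = 25.103494
  V(2,1) = exp(-r*dt) * [p*8.457992 + (1-p)*0.000000] = 3.613275
  V(2,2) = exp(-r*dt) * [p*0.000000 + (1-p)*0.000000] = 0.000000
  V(1,0) = exp(-r*dt) * [p*25.103494 + (1-p)*3.613275] = 12.750848
  V(1,1) = exp(-r*dt) * [p*3.613275 + (1-p)*0.000000] = 1.543600
  V(0,0) = exp(-r*dt) * [p*12.750848 + (1-p)*1.543600] = 6.312950


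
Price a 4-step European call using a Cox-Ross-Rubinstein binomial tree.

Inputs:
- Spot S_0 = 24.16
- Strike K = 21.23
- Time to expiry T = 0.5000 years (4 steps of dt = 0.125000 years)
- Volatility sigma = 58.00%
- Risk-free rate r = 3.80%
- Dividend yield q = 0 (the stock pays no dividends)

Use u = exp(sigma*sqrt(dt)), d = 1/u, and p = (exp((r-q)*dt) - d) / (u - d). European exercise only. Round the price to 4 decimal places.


Answer: Price = V(0,0) = 5.6859

Derivation:
dt = T/N = 0.125000
u = exp(sigma*sqrt(dt)) = 1.227600; d = 1/u = 0.814598
p = (exp((r-q)*dt) - d) / (u - d) = 0.460442
Discount per step: exp(-r*dt) = 0.995261
Stock lattice S(k, i) with i counting down-moves:
  k=0: S(0,0) = 24.1600
  k=1: S(1,0) = 29.6588; S(1,1) = 19.6807
  k=2: S(2,0) = 36.4092; S(2,1) = 24.1600; S(2,2) = 16.0318
  k=3: S(3,0) = 44.6959; S(3,1) = 29.6588; S(3,2) = 19.6807; S(3,3) = 13.0595
  k=4: S(4,0) = 54.8687; S(4,1) = 36.4092; S(4,2) = 24.1600; S(4,3) = 16.0318; S(4,4) = 10.6382
Terminal payoffs V(N, i) = max(S_T - K, 0):
  V(4,0) = 33.638655; V(4,1) = 15.179157; V(4,2) = 2.930000; V(4,3) = 0.000000; V(4,4) = 0.000000
Backward induction: V(k, i) = exp(-r*dt) * [p * V(k+1, i) + (1-p) * V(k+1, i+1)].
  V(3,0) = exp(-r*dt) * [p*33.638655 + (1-p)*15.179157] = 23.566481
  V(3,1) = exp(-r*dt) * [p*15.179157 + (1-p)*2.930000] = 8.529417
  V(3,2) = exp(-r*dt) * [p*2.930000 + (1-p)*0.000000] = 1.342703
  V(3,3) = exp(-r*dt) * [p*0.000000 + (1-p)*0.000000] = 0.000000
  V(2,0) = exp(-r*dt) * [p*23.566481 + (1-p)*8.529417] = 15.379887
  V(2,1) = exp(-r*dt) * [p*8.529417 + (1-p)*1.342703] = 4.629725
  V(2,2) = exp(-r*dt) * [p*1.342703 + (1-p)*0.000000] = 0.615307
  V(1,0) = exp(-r*dt) * [p*15.379887 + (1-p)*4.629725] = 9.534158
  V(1,1) = exp(-r*dt) * [p*4.629725 + (1-p)*0.615307] = 2.452040
  V(0,0) = exp(-r*dt) * [p*9.534158 + (1-p)*2.452040] = 5.685873


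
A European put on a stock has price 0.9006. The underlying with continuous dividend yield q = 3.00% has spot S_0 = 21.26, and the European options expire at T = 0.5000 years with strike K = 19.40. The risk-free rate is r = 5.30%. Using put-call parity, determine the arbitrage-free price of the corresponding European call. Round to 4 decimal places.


Answer: Call price = 2.9514

Derivation:
Put-call parity: C - P = S_0 * exp(-qT) - K * exp(-rT).
S_0 * exp(-qT) = 21.2600 * 0.98511194 = 20.94347984
K * exp(-rT) = 19.4000 * 0.97384804 = 18.89265205
C = P + S*exp(-qT) - K*exp(-rT)
C = 0.9006 + 20.94347984 - 18.89265205 = 2.9514


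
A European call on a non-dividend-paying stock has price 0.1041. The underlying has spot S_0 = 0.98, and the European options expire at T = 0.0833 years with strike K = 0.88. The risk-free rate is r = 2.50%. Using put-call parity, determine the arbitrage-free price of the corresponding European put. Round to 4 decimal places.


Put-call parity: C - P = S_0 * exp(-qT) - K * exp(-rT).
S_0 * exp(-qT) = 0.9800 * 1.00000000 = 0.98000000
K * exp(-rT) = 0.8800 * 0.99791967 = 0.87816931
P = C - S*exp(-qT) + K*exp(-rT)
P = 0.1041 - 0.98000000 + 0.87816931 = 0.0023

Answer: Put price = 0.0023


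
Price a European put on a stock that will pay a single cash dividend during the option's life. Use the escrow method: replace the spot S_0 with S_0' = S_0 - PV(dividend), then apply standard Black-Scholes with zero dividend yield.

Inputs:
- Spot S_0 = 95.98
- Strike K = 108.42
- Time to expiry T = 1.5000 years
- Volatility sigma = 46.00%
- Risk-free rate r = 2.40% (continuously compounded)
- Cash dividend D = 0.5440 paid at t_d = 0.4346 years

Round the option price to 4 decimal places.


PV(D) = D * exp(-r * t_d) = 0.5440 * 0.98962381 = 0.53835535
S_0' = S_0 - PV(D) = 95.9800 - 0.53835535 = 95.44164465
d1 = (ln(S_0'/K) + (r + sigma^2/2)*T) / (sigma*sqrt(T)) = 0.11928382
d2 = d1 - sigma*sqrt(T) = -0.44409882
exp(-rT) = 0.96464029
N(-d1) = 0.45252525; N(-d2) = 0.67151443
P = K * exp(-rT) * N(-d2) - S_0' * N(-d1) = 108.4200 * 0.96464029 * 0.67151443 - 95.44164465 * 0.45252525 = 27.0415

Answer: Price = 27.0415


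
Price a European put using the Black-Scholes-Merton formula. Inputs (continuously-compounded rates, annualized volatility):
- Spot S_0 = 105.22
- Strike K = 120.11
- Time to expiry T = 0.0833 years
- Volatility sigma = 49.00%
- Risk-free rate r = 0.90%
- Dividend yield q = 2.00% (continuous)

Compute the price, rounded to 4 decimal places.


d1 = (ln(S/K) + (r - q + 0.5*sigma^2) * T) / (sigma * sqrt(T)) = -0.87164849
d2 = d1 - sigma * sqrt(T) = -1.01307101
exp(-rT) = 0.99925058; exp(-qT) = 0.99833539
P = K * exp(-rT) * N(-d2) - S_0 * exp(-qT) * N(-d1)
N(-d1) = 0.80829991; N(-d2) = 0.84448688
P = 120.1100 * 0.99925058 * 0.84448688 - 105.2200 * 0.99833539 * 0.80829991 = 16.4476

Answer: Price = 16.4476


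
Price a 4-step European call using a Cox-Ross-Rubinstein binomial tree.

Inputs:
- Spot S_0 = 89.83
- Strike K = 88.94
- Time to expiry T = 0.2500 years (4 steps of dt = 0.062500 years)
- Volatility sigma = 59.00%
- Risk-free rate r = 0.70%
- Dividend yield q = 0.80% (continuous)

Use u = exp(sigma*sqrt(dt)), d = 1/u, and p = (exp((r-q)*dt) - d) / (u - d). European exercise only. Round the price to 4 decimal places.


dt = T/N = 0.062500
u = exp(sigma*sqrt(dt)) = 1.158933; d = 1/u = 0.862862
p = (exp((r-q)*dt) - d) / (u - d) = 0.462981
Discount per step: exp(-r*dt) = 0.999563
Stock lattice S(k, i) with i counting down-moves:
  k=0: S(0,0) = 89.8300
  k=1: S(1,0) = 104.1070; S(1,1) = 77.5109
  k=2: S(2,0) = 120.6530; S(2,1) = 89.8300; S(2,2) = 66.8813
  k=3: S(3,0) = 139.8288; S(3,1) = 104.1070; S(3,2) = 77.5109; S(3,3) = 57.7093
  k=4: S(4,0) = 162.0523; S(4,1) = 120.6530; S(4,2) = 89.8300; S(4,3) = 66.8813; S(4,4) = 49.7952
Terminal payoffs V(N, i) = max(S_T - K, 0):
  V(4,0) = 73.112279; V(4,1) = 31.713041; V(4,2) = 0.890000; V(4,3) = 0.000000; V(4,4) = 0.000000
Backward induction: V(k, i) = exp(-r*dt) * [p * V(k+1, i) + (1-p) * V(k+1, i+1)].
  V(3,0) = exp(-r*dt) * [p*73.112279 + (1-p)*31.713041] = 50.857831
  V(3,1) = exp(-r*dt) * [p*31.713041 + (1-p)*0.890000] = 15.153839
  V(3,2) = exp(-r*dt) * [p*0.890000 + (1-p)*0.000000] = 0.411873
  V(3,3) = exp(-r*dt) * [p*0.000000 + (1-p)*0.000000] = 0.000000
  V(2,0) = exp(-r*dt) * [p*50.857831 + (1-p)*15.153839] = 31.670237
  V(2,1) = exp(-r*dt) * [p*15.153839 + (1-p)*0.411873] = 7.233952
  V(2,2) = exp(-r*dt) * [p*0.411873 + (1-p)*0.000000] = 0.190606
  V(1,0) = exp(-r*dt) * [p*31.670237 + (1-p)*7.233952] = 18.539365
  V(1,1) = exp(-r*dt) * [p*7.233952 + (1-p)*0.190606] = 3.450029
  V(0,0) = exp(-r*dt) * [p*18.539365 + (1-p)*3.450029] = 10.431534

Answer: Price = V(0,0) = 10.4315


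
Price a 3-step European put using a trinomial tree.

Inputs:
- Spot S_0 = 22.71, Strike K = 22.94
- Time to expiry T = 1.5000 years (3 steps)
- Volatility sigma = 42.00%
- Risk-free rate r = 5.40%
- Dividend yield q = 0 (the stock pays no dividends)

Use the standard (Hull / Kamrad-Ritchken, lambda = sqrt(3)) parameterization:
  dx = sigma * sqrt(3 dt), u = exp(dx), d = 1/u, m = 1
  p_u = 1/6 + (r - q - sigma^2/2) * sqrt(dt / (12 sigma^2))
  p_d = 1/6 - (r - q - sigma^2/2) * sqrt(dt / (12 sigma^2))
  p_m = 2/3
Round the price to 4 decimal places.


Answer: Price = V(0,0) = 3.3479

Derivation:
dt = T/N = 0.500000; dx = sigma*sqrt(3*dt) = 0.514393
u = exp(dx) = 1.672623; d = 1/u = 0.597863
p_u = 0.150045, p_m = 0.666667, p_d = 0.183288
Discount per step: exp(-r*dt) = 0.973361
Stock lattice S(k, j) with j the centered position index:
  k=0: S(0,+0) = 22.7100
  k=1: S(1,-1) = 13.5775; S(1,+0) = 22.7100; S(1,+1) = 37.9853
  k=2: S(2,-2) = 8.1175; S(2,-1) = 13.5775; S(2,+0) = 22.7100; S(2,+1) = 37.9853; S(2,+2) = 63.5350
  k=3: S(3,-3) = 4.8531; S(3,-2) = 8.1175; S(3,-1) = 13.5775; S(3,+0) = 22.7100; S(3,+1) = 37.9853; S(3,+2) = 63.5350; S(3,+3) = 106.2701
Terminal payoffs V(N, j) = max(K - S_T, 0):
  V(3,-3) = 18.086856; V(3,-2) = 14.822521; V(3,-1) = 9.362520; V(3,+0) = 0.230000; V(3,+1) = 0.000000; V(3,+2) = 0.000000; V(3,+3) = 0.000000
Backward induction: V(k, j) = exp(-r*dt) * [p_u * V(k+1, j+1) + p_m * V(k+1, j) + p_d * V(k+1, j-1)]
  V(2,-2) = exp(-r*dt) * [p_u*9.362520 + p_m*14.822521 + p_d*18.086856] = 14.212620
  V(2,-1) = exp(-r*dt) * [p_u*0.230000 + p_m*9.362520 + p_d*14.822521] = 8.753422
  V(2,+0) = exp(-r*dt) * [p_u*0.000000 + p_m*0.230000 + p_d*9.362520] = 1.819575
  V(2,+1) = exp(-r*dt) * [p_u*0.000000 + p_m*0.000000 + p_d*0.230000] = 0.041033
  V(2,+2) = exp(-r*dt) * [p_u*0.000000 + p_m*0.000000 + p_d*0.000000] = 0.000000
  V(1,-1) = exp(-r*dt) * [p_u*1.819575 + p_m*8.753422 + p_d*14.212620] = 8.481518
  V(1,+0) = exp(-r*dt) * [p_u*0.041033 + p_m*1.819575 + p_d*8.753422] = 2.748389
  V(1,+1) = exp(-r*dt) * [p_u*0.000000 + p_m*0.041033 + p_d*1.819575] = 0.351249
  V(0,+0) = exp(-r*dt) * [p_u*0.351249 + p_m*2.748389 + p_d*8.481518] = 3.347900


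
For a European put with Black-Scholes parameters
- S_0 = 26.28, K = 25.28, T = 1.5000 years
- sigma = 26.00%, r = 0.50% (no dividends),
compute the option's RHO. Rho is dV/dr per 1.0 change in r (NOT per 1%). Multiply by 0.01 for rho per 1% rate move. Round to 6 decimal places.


Answer: Rho = -19.026049

Derivation:
d1 = 0.3045991505; d2 = -0.0138345160
phi(d1) = 0.3808579323; exp(-qT) = 1.0000000000; exp(-rT) = 0.9925280548
N(-d2) = 0.5055189973
Rho = -K*T*exp(-rT)*N(-d2) = -25.2800 * 1.5000 * 0.9925280548 * 0.5055189973 = -19.026049


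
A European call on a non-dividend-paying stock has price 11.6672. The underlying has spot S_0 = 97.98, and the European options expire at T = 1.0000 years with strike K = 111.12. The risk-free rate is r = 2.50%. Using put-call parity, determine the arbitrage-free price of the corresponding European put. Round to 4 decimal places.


Answer: Put price = 22.0636

Derivation:
Put-call parity: C - P = S_0 * exp(-qT) - K * exp(-rT).
S_0 * exp(-qT) = 97.9800 * 1.00000000 = 97.98000000
K * exp(-rT) = 111.1200 * 0.97530991 = 108.37643742
P = C - S*exp(-qT) + K*exp(-rT)
P = 11.6672 - 97.98000000 + 108.37643742 = 22.0636


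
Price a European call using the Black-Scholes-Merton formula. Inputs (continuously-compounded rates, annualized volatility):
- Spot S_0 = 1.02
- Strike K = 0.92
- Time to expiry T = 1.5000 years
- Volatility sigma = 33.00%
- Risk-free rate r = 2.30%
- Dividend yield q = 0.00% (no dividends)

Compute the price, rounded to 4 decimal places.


Answer: Price = 0.2271

Derivation:
d1 = (ln(S/K) + (r - q + 0.5*sigma^2) * T) / (sigma * sqrt(T)) = 0.54274566
d2 = d1 - sigma * sqrt(T) = 0.13857985
exp(-rT) = 0.96608834; exp(-qT) = 1.00000000
C = S_0 * exp(-qT) * N(d1) - K * exp(-rT) * N(d2)
N(d1) = 0.70634753; N(d2) = 0.55510892
C = 1.0200 * 1.00000000 * 0.70634753 - 0.9200 * 0.96608834 * 0.55510892 = 0.2271


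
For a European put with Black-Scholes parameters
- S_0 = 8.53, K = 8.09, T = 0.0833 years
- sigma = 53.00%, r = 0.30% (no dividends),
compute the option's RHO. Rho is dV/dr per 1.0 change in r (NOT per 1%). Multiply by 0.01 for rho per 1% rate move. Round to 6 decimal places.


d1 = 0.4243393845; d2 = 0.2713721658
phi(d1) = 0.3645941398; exp(-qT) = 1.0000000000; exp(-rT) = 0.9997501312
N(-d2) = 0.3930524038
Rho = -K*T*exp(-rT)*N(-d2) = -8.0900 * 0.0833 * 0.9997501312 * 0.3930524038 = -0.264811

Answer: Rho = -0.264811


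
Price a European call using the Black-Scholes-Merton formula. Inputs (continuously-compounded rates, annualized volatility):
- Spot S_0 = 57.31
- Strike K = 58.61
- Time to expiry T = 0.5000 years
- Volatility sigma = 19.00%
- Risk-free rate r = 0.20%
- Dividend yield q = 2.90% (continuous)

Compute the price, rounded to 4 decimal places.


d1 = (ln(S/K) + (r - q + 0.5*sigma^2) * T) / (sigma * sqrt(T)) = -0.20026159
d2 = d1 - sigma * sqrt(T) = -0.33461188
exp(-rT) = 0.99900050; exp(-qT) = 0.98560462
C = S_0 * exp(-qT) * N(d1) - K * exp(-rT) * N(d2)
N(d1) = 0.42063800; N(d2) = 0.36895894
C = 57.3100 * 0.98560462 * 0.42063800 - 58.6100 * 0.99900050 * 0.36895894 = 2.1567

Answer: Price = 2.1567


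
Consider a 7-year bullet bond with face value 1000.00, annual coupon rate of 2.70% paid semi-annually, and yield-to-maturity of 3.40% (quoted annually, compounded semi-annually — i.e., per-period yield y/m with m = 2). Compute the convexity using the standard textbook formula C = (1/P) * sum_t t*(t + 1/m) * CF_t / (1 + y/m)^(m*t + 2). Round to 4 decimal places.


Answer: Convexity = 45.0931

Derivation:
Coupon per period c = face * coupon_rate / m = 13.500000
Periods per year m = 2; per-period yield y/m = 0.017000
Number of cashflows N = 14
Cashflows (t years, CF_t, discount factor 1/(1+y/m)^(m*t), PV):
  t = 0.5000: CF_t = 13.500000, DF = 0.983284, PV = 13.274336
  t = 1.0000: CF_t = 13.500000, DF = 0.966848, PV = 13.052445
  t = 1.5000: CF_t = 13.500000, DF = 0.950686, PV = 12.834262
  t = 2.0000: CF_t = 13.500000, DF = 0.934795, PV = 12.619727
  t = 2.5000: CF_t = 13.500000, DF = 0.919169, PV = 12.408778
  t = 3.0000: CF_t = 13.500000, DF = 0.903804, PV = 12.201355
  t = 3.5000: CF_t = 13.500000, DF = 0.888696, PV = 11.997399
  t = 4.0000: CF_t = 13.500000, DF = 0.873841, PV = 11.796852
  t = 4.5000: CF_t = 13.500000, DF = 0.859234, PV = 11.599658
  t = 5.0000: CF_t = 13.500000, DF = 0.844871, PV = 11.405760
  t = 5.5000: CF_t = 13.500000, DF = 0.830748, PV = 11.215104
  t = 6.0000: CF_t = 13.500000, DF = 0.816862, PV = 11.027634
  t = 6.5000: CF_t = 13.500000, DF = 0.803207, PV = 10.843298
  t = 7.0000: CF_t = 1013.500000, DF = 0.789781, PV = 800.443002
Price P = sum_t PV_t = 956.719609
Convexity numerator sum_t t*(t + 1/m) * CF_t / (1+y/m)^(m*t + 2):
  t = 0.5000: term = 6.417131
  t = 1.0000: term = 18.929590
  t = 1.5000: term = 37.226333
  t = 2.0000: term = 61.006773
  t = 2.5000: term = 89.980492
  t = 3.0000: term = 123.866950
  t = 3.5000: term = 162.395215
  t = 4.0000: term = 205.303685
  t = 4.5000: term = 252.339829
  t = 5.0000: term = 303.259928
  t = 5.5000: term = 357.828823
  t = 6.0000: term = 415.819675
  t = 6.5000: term = 477.013721
  t = 7.0000: term = 40630.092370
Convexity = (1/P) * sum = 43141.480515 / 956.719609 = 45.093129
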